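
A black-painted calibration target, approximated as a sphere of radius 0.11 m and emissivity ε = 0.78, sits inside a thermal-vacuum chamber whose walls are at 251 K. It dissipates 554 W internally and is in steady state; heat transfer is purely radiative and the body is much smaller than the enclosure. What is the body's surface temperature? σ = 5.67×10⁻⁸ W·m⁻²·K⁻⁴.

For a small grey body in a large enclosure, net radiated power = εσA(T⁴ − T_w⁴).
Steady state: P = εσA(T⁴ − T_w⁴) with A = 4πr² = 0.1521 m².
T⁴ = P/(εσA) + T_w⁴ = 554/(0.78·5.67×10⁻⁸·0.1521) + (251)⁴
    = 8.238×10¹⁰ + 3.969×10⁹ = 8.635×10¹⁰ K⁴.

T ≈ 542 K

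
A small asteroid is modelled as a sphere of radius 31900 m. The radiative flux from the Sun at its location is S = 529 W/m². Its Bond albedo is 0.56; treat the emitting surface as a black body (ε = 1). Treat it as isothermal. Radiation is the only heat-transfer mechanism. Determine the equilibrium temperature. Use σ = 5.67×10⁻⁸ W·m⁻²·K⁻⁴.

T ≈ 179 K

At equilibrium, absorbed power = emitted power.
Absorbing cross-section = πr² = 3.197×10⁹ m²; emitting surface = 4πr² = 1.279×10¹⁰ m² (ratio 4).
(1−a)S·A_cross = εσ·A_surf·T⁴  ⇒  T⁴ = (1−a)S/(4σ).
T⁴ = 0.440·529/(4·5.67×10⁻⁸) = 1.026×10⁹ K⁴.
T = (1.026×10⁹)^(1/4).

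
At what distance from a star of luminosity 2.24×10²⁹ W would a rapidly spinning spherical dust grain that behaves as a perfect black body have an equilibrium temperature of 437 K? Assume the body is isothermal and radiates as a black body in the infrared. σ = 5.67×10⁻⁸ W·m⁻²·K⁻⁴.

d ≈ 1.47×10¹² m

For an isothermal black-emitting sphere, (1−a)S·πr² = σ·4πr²·T⁴ ⇒ S = 4σT⁴/(1−a).
S = 4·5.67×10⁻⁸·(437)⁴/1.00 = 8271 W/m².
Flux falls as S = L/(4πd²), so d = √(L/(4πS)) = √(2.24×10²⁹/(4π·8271)).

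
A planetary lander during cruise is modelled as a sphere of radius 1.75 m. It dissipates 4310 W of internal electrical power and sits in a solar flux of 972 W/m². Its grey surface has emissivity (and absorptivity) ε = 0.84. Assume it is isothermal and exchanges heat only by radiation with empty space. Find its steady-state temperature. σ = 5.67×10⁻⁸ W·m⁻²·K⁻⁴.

At steady state, absorbed solar power + internal power = radiated power.
Absorbed: α·S·A_cross = 0.84·972·9.621 = 7855 W (cross-section πr²).
Total input = 7855 + 4310 = 12170 W.
Radiated: εσ·A_surf·T⁴ with A_surf = 4πr² = 38.48 m².
T⁴ = 12170/(0.84·5.67×10⁻⁸·38.48) = 6.637×10⁹ K⁴.

T ≈ 285 K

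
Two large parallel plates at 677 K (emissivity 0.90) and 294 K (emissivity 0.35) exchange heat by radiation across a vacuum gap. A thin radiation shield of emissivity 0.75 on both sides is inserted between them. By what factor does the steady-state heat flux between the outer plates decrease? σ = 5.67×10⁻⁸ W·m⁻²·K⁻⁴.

Without shield: q₀ = σΔ(T⁴)/(1/ε₁+1/ε₂−1) with denominator 2.968.
With shield the two gaps are in series; the resistances add: (1/ε₁+1/ε_s−1)+(1/ε_s+1/ε₂−1) = 1.444+3.190 = 4.635.
Heat-flux ratio q₀/q = 4.635/2.968.

factor ≈ 1.56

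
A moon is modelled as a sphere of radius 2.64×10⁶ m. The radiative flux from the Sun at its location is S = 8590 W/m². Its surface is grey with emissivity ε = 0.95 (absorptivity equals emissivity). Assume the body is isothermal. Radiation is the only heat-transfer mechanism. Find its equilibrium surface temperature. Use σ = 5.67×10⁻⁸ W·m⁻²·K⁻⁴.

T ≈ 441 K

At equilibrium, absorbed power = emitted power.
Absorbing cross-section = πr² = 2.190×10¹³ m²; emitting surface = 4πr² = 8.758×10¹³ m² (ratio 4).
εS·A_cross = εσ·A_surf·T⁴  ⇒  T⁴ = S/(4σ)   (ε cancels).
T⁴ = 8590/(4·5.67×10⁻⁸) = 3.787×10¹⁰ K⁴.
T = (3.787×10¹⁰)^(1/4).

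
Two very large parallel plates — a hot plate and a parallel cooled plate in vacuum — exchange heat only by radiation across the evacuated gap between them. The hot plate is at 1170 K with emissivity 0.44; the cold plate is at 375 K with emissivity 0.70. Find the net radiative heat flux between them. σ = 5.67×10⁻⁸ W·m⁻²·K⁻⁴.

q ≈ 38900 W/m²

For two infinite grey parallel plates, q = σ(T₁⁴ − T₂⁴)/(1/ε₁ + 1/ε₂ − 1).
T₁⁴ − T₂⁴ = 1.874×10¹² − 1.978×10¹⁰ = 1.854×10¹² K⁴.
1/ε₁ + 1/ε₂ − 1 = 2.273 + 1.429 − 1 = 2.701.
q = 5.67×10⁻⁸ × 1.854×10¹² / 2.701.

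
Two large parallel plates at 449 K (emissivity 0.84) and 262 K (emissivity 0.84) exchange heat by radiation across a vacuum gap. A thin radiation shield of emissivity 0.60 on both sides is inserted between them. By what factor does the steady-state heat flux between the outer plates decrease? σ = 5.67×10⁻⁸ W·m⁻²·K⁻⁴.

factor ≈ 2.69

Without shield: q₀ = σΔ(T⁴)/(1/ε₁+1/ε₂−1) with denominator 1.381.
With shield the two gaps are in series; the resistances add: (1/ε₁+1/ε_s−1)+(1/ε_s+1/ε₂−1) = 1.857+1.857 = 3.714.
Heat-flux ratio q₀/q = 3.714/1.381.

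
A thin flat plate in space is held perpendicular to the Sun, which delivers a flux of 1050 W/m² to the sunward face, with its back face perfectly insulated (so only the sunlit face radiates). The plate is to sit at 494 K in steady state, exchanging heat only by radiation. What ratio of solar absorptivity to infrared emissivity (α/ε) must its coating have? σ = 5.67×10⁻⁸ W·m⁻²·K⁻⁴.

Balance: αS·A = εσ·1A·T⁴ ⇒ α/ε = σT⁴/S.
α/ε = 5.67×10⁻⁸·(494)⁴/1050 = 5.67×10⁻⁸·5.955×10¹⁰/1050.

α/ε ≈ 3.22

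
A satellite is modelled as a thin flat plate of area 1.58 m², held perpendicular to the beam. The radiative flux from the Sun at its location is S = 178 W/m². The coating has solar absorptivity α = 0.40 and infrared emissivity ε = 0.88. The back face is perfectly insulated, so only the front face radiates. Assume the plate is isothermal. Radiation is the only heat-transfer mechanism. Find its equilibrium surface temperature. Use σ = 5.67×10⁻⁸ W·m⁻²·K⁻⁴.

T ≈ 194 K

At equilibrium, absorbed power = emitted power.
Absorbing cross-section = A = 1.580 m²; emitting surface = A = 1.580 m² (ratio 1).
αS·A_cross = εσ·A_surf·T⁴  ⇒  T⁴ = αS/(ε·1σ).
T⁴ = 0.400·178/(0.88·1·5.67×10⁻⁸) = 1.427×10⁹ K⁴.
T = (1.427×10⁹)^(1/4).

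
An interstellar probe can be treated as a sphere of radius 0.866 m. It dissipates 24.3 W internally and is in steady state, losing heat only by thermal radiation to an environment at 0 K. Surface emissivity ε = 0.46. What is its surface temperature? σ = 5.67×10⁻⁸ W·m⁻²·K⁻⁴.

T ≈ 99.7 K

Steady state: internal power = radiated power, P = εσA T⁴.
Radiating area A = 4πr² = 9.424 m².
T⁴ = P/(εσA) = 24.3/(0.46·5.67×10⁻⁸·9.424) = 9.886×10⁷ K⁴.
T = (9.886×10⁷)^(1/4).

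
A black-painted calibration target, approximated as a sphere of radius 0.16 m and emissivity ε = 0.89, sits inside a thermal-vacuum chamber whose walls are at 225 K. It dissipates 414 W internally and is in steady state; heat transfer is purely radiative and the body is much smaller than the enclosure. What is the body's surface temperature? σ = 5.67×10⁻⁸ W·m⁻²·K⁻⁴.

For a small grey body in a large enclosure, net radiated power = εσA(T⁴ − T_w⁴).
Steady state: P = εσA(T⁴ − T_w⁴) with A = 4πr² = 0.3217 m².
T⁴ = P/(εσA) + T_w⁴ = 414/(0.89·5.67×10⁻⁸·0.3217) + (225)⁴
    = 2.550×10¹⁰ + 2.563×10⁹ = 2.807×10¹⁰ K⁴.

T ≈ 409 K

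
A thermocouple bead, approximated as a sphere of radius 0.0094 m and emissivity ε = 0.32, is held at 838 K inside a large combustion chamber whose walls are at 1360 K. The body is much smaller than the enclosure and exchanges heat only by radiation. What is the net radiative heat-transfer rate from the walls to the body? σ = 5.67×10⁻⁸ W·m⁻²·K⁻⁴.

P_net ≈ 59.0 W

For a small grey body in a large enclosure: P_net = εσA(T_body⁴ − T_wall⁴).
A = 4πr² = 0.001110 m²; T_body⁴ − T_wall⁴ = 4.931×10¹¹ − 3.421×10¹² = -2.928×10¹² K⁴.
|P_net| = 0.32·5.67×10⁻⁸·0.001110·2.928×10¹².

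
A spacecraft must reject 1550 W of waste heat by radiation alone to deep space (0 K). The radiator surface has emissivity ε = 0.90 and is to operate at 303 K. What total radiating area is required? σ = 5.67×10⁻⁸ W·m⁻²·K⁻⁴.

P = εσA T⁴ ⇒ A = P/(εσT⁴).
T⁴ = 8.429×10⁹ K⁴.
A = 1550/(0.90 × 5.67×10⁻⁸ × 8.429×10⁹).

A ≈ 3.60 m²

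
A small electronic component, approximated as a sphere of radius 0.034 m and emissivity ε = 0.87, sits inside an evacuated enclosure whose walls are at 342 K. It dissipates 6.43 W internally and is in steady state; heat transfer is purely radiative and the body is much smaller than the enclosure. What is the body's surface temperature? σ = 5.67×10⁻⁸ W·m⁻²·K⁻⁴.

For a small grey body in a large enclosure, net radiated power = εσA(T⁴ − T_w⁴).
Steady state: P = εσA(T⁴ − T_w⁴) with A = 4πr² = 0.01453 m².
T⁴ = P/(εσA) + T_w⁴ = 6.43/(0.87·5.67×10⁻⁸·0.01453) + (342)⁴
    = 8.973×10⁹ + 1.368×10¹⁰ = 2.265×10¹⁰ K⁴.

T ≈ 388 K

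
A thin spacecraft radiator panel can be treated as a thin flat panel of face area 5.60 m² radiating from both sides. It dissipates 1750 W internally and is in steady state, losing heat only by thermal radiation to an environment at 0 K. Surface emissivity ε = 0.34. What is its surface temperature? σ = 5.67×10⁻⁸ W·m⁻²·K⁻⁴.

T ≈ 300 K

Steady state: internal power = radiated power, P = εσA T⁴.
Radiating area A = 2·5.60 = 11.20 m².
T⁴ = P/(εσA) = 1750/(0.34·5.67×10⁻⁸·11.20) = 8.105×10⁹ K⁴.
T = (8.105×10⁹)^(1/4).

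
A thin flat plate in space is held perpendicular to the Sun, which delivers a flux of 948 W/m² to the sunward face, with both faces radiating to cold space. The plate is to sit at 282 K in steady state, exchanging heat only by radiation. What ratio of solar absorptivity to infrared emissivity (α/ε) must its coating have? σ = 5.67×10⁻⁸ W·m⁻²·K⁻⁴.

α/ε ≈ 0.756

Balance: αS·A = εσ·2A·T⁴ ⇒ α/ε = 2σT⁴/S.
α/ε = 2·5.67×10⁻⁸·(282)⁴/948 = 2·5.67×10⁻⁸·6.324×10⁹/948.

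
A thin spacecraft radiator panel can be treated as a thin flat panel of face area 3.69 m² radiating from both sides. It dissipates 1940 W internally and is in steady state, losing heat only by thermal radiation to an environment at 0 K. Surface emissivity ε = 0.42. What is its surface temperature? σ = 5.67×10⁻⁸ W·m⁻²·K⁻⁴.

Steady state: internal power = radiated power, P = εσA T⁴.
Radiating area A = 2·3.69 = 7.380 m².
T⁴ = P/(εσA) = 1940/(0.42·5.67×10⁻⁸·7.380) = 1.104×10¹⁰ K⁴.
T = (1.104×10¹⁰)^(1/4).

T ≈ 324 K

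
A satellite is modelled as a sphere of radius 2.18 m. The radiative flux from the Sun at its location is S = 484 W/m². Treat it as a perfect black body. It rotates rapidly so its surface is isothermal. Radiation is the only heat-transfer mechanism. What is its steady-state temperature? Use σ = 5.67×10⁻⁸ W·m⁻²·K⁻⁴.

T ≈ 215 K

At equilibrium, absorbed power = emitted power.
Absorbing cross-section = πr² = 14.93 m²; emitting surface = 4πr² = 59.72 m² (ratio 4).
S·A_cross = εσ·A_surf·T⁴  ⇒  T⁴ = S/(4σ).
T⁴ = 1.00·484/(4·5.67×10⁻⁸) = 2.134×10⁹ K⁴.
T = (2.134×10⁹)^(1/4).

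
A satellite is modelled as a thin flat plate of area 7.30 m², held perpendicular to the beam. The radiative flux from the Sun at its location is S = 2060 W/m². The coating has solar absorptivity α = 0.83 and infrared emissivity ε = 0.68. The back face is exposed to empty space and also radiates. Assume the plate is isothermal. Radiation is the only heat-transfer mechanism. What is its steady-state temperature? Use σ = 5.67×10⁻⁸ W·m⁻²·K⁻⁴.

T ≈ 386 K

At equilibrium, absorbed power = emitted power.
Absorbing cross-section = A = 7.300 m²; emitting surface = 2A = 14.60 m² (ratio 2).
αS·A_cross = εσ·A_surf·T⁴  ⇒  T⁴ = αS/(ε·2σ).
T⁴ = 0.830·2060/(0.68·2·5.67×10⁻⁸) = 2.217×10¹⁰ K⁴.
T = (2.217×10¹⁰)^(1/4).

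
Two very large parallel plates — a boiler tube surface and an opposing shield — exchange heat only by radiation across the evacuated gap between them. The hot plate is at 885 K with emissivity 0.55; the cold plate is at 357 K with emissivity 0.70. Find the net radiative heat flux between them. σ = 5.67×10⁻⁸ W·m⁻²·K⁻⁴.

q ≈ 15100 W/m²

For two infinite grey parallel plates, q = σ(T₁⁴ − T₂⁴)/(1/ε₁ + 1/ε₂ − 1).
T₁⁴ − T₂⁴ = 6.134×10¹¹ − 1.624×10¹⁰ = 5.972×10¹¹ K⁴.
1/ε₁ + 1/ε₂ − 1 = 1.818 + 1.429 − 1 = 2.247.
q = 5.67×10⁻⁸ × 5.972×10¹¹ / 2.247.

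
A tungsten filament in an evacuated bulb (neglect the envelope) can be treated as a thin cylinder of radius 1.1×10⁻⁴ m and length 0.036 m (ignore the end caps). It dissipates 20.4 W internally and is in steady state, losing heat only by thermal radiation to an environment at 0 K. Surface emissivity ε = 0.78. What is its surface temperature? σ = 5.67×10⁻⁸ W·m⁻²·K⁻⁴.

T ≈ 2080 K

Steady state: internal power = radiated power, P = εσA T⁴.
Radiating area A = 2πrL = 2.488×10⁻⁵ m².
T⁴ = P/(εσA) = 20.4/(0.78·5.67×10⁻⁸·2.488×10⁻⁵) = 1.854×10¹³ K⁴.
T = (1.854×10¹³)^(1/4).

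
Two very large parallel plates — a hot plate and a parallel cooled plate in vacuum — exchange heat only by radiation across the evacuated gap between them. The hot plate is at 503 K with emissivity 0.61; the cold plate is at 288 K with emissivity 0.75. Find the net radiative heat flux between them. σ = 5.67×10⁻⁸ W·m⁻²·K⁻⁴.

q ≈ 1640 W/m²

For two infinite grey parallel plates, q = σ(T₁⁴ − T₂⁴)/(1/ε₁ + 1/ε₂ − 1).
T₁⁴ − T₂⁴ = 6.401×10¹⁰ − 6.880×10⁹ = 5.713×10¹⁰ K⁴.
1/ε₁ + 1/ε₂ − 1 = 1.639 + 1.333 − 1 = 1.973.
q = 5.67×10⁻⁸ × 5.713×10¹⁰ / 1.973.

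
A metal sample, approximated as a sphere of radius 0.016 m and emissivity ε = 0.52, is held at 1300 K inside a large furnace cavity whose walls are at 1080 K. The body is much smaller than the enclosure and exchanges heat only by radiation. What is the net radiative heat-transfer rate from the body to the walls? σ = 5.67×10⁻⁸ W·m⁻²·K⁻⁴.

P_net ≈ 142 W

For a small grey body in a large enclosure: P_net = εσA(T_body⁴ − T_wall⁴).
A = 4πr² = 0.003217 m²; T_body⁴ − T_wall⁴ = 2.856×10¹² − 1.360×10¹² = 1.496×10¹² K⁴.
|P_net| = 0.52·5.67×10⁻⁸·0.003217·1.496×10¹².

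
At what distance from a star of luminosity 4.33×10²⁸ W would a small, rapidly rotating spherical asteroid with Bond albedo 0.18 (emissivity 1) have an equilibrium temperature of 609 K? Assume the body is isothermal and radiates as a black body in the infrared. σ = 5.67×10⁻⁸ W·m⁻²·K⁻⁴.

d ≈ 3.01×10¹¹ m

For an isothermal black-emitting sphere, (1−a)S·πr² = σ·4πr²·T⁴ ⇒ S = 4σT⁴/(1−a).
S = 4·5.67×10⁻⁸·(609)⁴/0.820 = 38050 W/m².
Flux falls as S = L/(4πd²), so d = √(L/(4πS)) = √(4.33×10²⁸/(4π·38050)).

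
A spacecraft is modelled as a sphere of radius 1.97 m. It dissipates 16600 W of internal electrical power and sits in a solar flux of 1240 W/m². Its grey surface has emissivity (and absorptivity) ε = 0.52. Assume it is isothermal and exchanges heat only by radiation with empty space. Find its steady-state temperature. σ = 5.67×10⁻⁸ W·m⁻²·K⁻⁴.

At steady state, absorbed solar power + internal power = radiated power.
Absorbed: α·S·A_cross = 0.52·1240·12.19 = 7862 W (cross-section πr²).
Total input = 7862 + 16600 = 24460 W.
Radiated: εσ·A_surf·T⁴ with A_surf = 4πr² = 48.77 m².
T⁴ = 24460/(0.52·5.67×10⁻⁸·48.77) = 1.701×10¹⁰ K⁴.

T ≈ 361 K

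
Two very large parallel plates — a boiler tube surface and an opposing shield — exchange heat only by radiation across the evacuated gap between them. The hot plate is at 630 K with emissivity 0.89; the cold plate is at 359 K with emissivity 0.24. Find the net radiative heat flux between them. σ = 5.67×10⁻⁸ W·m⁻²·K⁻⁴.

q ≈ 1860 W/m²

For two infinite grey parallel plates, q = σ(T₁⁴ − T₂⁴)/(1/ε₁ + 1/ε₂ − 1).
T₁⁴ − T₂⁴ = 1.575×10¹¹ − 1.661×10¹⁰ = 1.409×10¹¹ K⁴.
1/ε₁ + 1/ε₂ − 1 = 1.124 + 4.167 − 1 = 4.290.
q = 5.67×10⁻⁸ × 1.409×10¹¹ / 4.290.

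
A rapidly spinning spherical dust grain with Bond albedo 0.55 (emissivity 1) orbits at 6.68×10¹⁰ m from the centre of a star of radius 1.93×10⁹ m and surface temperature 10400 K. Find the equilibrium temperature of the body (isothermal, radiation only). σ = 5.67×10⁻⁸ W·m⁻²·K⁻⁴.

T ≈ 1020 K

The star's surface emits σT_*⁴; at distance d the flux is S = σT_*⁴(R_*/d)².
S = 5.67×10⁻⁸·(10400)⁴·(1.93×10⁹/6.68×10¹⁰)² = 5.537×10⁵ W/m².
For an isothermal sphere T⁴ = (1−a)S/(4σ) = 1.099×10¹² K⁴.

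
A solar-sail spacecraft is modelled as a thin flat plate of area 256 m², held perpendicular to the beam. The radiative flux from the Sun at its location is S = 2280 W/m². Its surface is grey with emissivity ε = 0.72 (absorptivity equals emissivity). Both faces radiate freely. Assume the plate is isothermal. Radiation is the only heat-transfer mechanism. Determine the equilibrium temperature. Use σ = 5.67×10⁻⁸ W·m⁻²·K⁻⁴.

T ≈ 377 K

At equilibrium, absorbed power = emitted power.
Absorbing cross-section = A = 256.0 m²; emitting surface = 2A = 512.0 m² (ratio 2).
εS·A_cross = εσ·A_surf·T⁴  ⇒  T⁴ = S/(2σ)   (ε cancels).
T⁴ = 2280/(2·5.67×10⁻⁸) = 2.011×10¹⁰ K⁴.
T = (2.011×10¹⁰)^(1/4).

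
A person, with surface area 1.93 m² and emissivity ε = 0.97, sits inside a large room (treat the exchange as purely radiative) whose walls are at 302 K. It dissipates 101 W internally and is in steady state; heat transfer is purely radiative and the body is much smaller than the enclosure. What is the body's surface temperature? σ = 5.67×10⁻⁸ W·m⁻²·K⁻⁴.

T ≈ 310 K

For a small grey body in a large enclosure, net radiated power = εσA(T⁴ − T_w⁴).
Steady state: P = εσA(T⁴ − T_w⁴) with A = 1.93 m².
T⁴ = P/(εσA) + T_w⁴ = 101/(0.97·5.67×10⁻⁸·1.930) + (302)⁴
    = 9.515×10⁸ + 8.318×10⁹ = 9.270×10⁹ K⁴.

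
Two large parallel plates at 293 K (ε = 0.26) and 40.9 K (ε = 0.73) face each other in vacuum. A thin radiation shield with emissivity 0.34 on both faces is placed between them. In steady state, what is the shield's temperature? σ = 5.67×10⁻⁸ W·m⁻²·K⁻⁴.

In steady state the net flux on the hot side equals that on the cold side.
σ(T₁⁴−T_s⁴)/D₁ = σ(T_s⁴−T₂⁴)/D₂, with D₁ = 1/ε₁+1/ε_s−1 = 5.787, D₂ = 1/ε_s+1/ε₂−1 = 3.311.
Solve for T_s⁴: T_s⁴ = (D₂·T₁⁴ + D₁·T₂⁴)/(D₁+D₂) = 2.684×10⁹ K⁴.

T_s ≈ 228 K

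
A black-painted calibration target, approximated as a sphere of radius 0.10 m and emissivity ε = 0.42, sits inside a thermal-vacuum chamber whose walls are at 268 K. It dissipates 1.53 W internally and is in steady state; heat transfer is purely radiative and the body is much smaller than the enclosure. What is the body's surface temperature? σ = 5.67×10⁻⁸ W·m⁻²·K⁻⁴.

T ≈ 274 K

For a small grey body in a large enclosure, net radiated power = εσA(T⁴ − T_w⁴).
Steady state: P = εσA(T⁴ − T_w⁴) with A = 4πr² = 0.1257 m².
T⁴ = P/(εσA) + T_w⁴ = 1.53/(0.42·5.67×10⁻⁸·0.1257) + (268)⁴
    = 5.113×10⁸ + 5.159×10⁹ = 5.670×10⁹ K⁴.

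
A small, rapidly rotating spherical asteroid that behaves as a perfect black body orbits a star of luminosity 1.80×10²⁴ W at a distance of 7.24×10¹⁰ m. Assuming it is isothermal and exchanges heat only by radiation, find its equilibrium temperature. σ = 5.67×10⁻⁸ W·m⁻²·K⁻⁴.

T ≈ 105 K

First find the stellar flux at distance d: S = L/(4πd²) = 1.80×10²⁴/(4π·(7.24×10¹⁰)²) = 27.33 W/m².
For an isothermal sphere, absorbed (1−a)S·πr² = emitted σ·4πr²·T⁴, so T⁴ = (1−a)S/(4σ).
T⁴ = 1.00·27.33/(4·5.67×10⁻⁸) = 1.205×10⁸ K⁴.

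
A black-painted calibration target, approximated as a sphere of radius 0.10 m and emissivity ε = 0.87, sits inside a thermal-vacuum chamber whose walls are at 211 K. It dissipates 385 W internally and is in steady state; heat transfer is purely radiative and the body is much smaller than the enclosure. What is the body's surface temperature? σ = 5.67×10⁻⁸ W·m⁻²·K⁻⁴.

For a small grey body in a large enclosure, net radiated power = εσA(T⁴ − T_w⁴).
Steady state: P = εσA(T⁴ − T_w⁴) with A = 4πr² = 0.1257 m².
T⁴ = P/(εσA) + T_w⁴ = 385/(0.87·5.67×10⁻⁸·0.1257) + (211)⁴
    = 6.211×10¹⁰ + 1.982×10⁹ = 6.409×10¹⁰ K⁴.

T ≈ 503 K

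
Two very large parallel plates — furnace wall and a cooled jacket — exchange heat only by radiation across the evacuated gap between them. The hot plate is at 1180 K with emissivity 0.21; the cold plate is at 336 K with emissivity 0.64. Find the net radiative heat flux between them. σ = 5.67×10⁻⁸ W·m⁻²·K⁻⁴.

q ≈ 20500 W/m²

For two infinite grey parallel plates, q = σ(T₁⁴ − T₂⁴)/(1/ε₁ + 1/ε₂ − 1).
T₁⁴ − T₂⁴ = 1.939×10¹² − 1.275×10¹⁰ = 1.926×10¹² K⁴.
1/ε₁ + 1/ε₂ − 1 = 4.762 + 1.562 − 1 = 5.324.
q = 5.67×10⁻⁸ × 1.926×10¹² / 5.324.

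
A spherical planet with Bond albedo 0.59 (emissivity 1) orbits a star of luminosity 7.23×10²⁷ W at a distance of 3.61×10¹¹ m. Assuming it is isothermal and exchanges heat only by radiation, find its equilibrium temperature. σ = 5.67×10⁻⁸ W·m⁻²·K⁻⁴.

First find the stellar flux at distance d: S = L/(4πd²) = 7.23×10²⁷/(4π·(3.61×10¹¹)²) = 4415 W/m².
For an isothermal sphere, absorbed (1−a)S·πr² = emitted σ·4πr²·T⁴, so T⁴ = (1−a)S/(4σ).
T⁴ = 0.410·4415/(4·5.67×10⁻⁸) = 7.981×10⁹ K⁴.

T ≈ 299 K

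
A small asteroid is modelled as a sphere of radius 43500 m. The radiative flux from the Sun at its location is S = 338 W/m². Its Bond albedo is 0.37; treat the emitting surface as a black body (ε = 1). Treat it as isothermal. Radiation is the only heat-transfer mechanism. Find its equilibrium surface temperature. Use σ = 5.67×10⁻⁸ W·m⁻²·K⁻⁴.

T ≈ 175 K

At equilibrium, absorbed power = emitted power.
Absorbing cross-section = πr² = 5.945×10⁹ m²; emitting surface = 4πr² = 2.378×10¹⁰ m² (ratio 4).
(1−a)S·A_cross = εσ·A_surf·T⁴  ⇒  T⁴ = (1−a)S/(4σ).
T⁴ = 0.630·338/(4·5.67×10⁻⁸) = 9.389×10⁸ K⁴.
T = (9.389×10⁸)^(1/4).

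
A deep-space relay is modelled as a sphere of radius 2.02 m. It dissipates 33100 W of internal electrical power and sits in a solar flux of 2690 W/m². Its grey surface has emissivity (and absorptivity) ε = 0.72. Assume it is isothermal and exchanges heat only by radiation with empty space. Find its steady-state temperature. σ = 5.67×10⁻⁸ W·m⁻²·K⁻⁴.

T ≈ 408 K

At steady state, absorbed solar power + internal power = radiated power.
Absorbed: α·S·A_cross = 0.72·2690·12.82 = 24830 W (cross-section πr²).
Total input = 24830 + 33100 = 57930 W.
Radiated: εσ·A_surf·T⁴ with A_surf = 4πr² = 51.28 m².
T⁴ = 57930/(0.72·5.67×10⁻⁸·51.28) = 2.767×10¹⁰ K⁴.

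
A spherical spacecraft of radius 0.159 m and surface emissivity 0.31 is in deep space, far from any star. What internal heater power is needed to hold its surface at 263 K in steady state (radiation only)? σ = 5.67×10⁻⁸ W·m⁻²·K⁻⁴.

P = εσ·4πr²·T⁴.
4πr² = 0.3177 m²; T⁴ = 4.784×10⁹ K⁴.
P = 0.31·5.67×10⁻⁸·0.3177·4.784×10⁹.

P ≈ 26.7 W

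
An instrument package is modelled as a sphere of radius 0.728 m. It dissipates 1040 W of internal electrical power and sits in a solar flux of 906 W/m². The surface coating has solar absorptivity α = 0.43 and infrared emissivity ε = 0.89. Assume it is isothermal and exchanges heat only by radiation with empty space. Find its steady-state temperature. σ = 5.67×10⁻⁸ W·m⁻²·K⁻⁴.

T ≈ 266 K

At steady state, absorbed solar power + internal power = radiated power.
Absorbed: α·S·A_cross = 0.43·906·1.665 = 648.6 W (cross-section πr²).
Total input = 648.6 + 1040 = 1689 W.
Radiated: εσ·A_surf·T⁴ with A_surf = 4πr² = 6.660 m².
T⁴ = 1689/(0.89·5.67×10⁻⁸·6.660) = 5.025×10⁹ K⁴.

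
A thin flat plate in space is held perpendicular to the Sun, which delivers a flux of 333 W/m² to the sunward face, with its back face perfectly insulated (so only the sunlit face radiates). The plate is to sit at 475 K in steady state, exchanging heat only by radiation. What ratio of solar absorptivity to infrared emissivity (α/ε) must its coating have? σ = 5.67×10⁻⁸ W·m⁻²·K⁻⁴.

α/ε ≈ 8.67

Balance: αS·A = εσ·1A·T⁴ ⇒ α/ε = σT⁴/S.
α/ε = 5.67×10⁻⁸·(475)⁴/333 = 5.67×10⁻⁸·5.091×10¹⁰/333.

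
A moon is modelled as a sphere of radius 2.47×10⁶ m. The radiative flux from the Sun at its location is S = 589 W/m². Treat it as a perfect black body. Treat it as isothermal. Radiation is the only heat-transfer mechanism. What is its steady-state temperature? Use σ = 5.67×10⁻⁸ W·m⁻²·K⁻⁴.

T ≈ 226 K

At equilibrium, absorbed power = emitted power.
Absorbing cross-section = πr² = 1.917×10¹³ m²; emitting surface = 4πr² = 7.667×10¹³ m² (ratio 4).
S·A_cross = εσ·A_surf·T⁴  ⇒  T⁴ = S/(4σ).
T⁴ = 1.00·589/(4·5.67×10⁻⁸) = 2.597×10⁹ K⁴.
T = (2.597×10⁹)^(1/4).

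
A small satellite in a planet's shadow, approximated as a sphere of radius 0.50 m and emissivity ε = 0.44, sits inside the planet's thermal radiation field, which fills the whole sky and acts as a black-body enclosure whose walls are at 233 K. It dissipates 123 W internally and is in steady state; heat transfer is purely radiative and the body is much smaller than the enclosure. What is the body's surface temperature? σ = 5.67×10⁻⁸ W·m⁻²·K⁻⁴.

T ≈ 259 K

For a small grey body in a large enclosure, net radiated power = εσA(T⁴ − T_w⁴).
Steady state: P = εσA(T⁴ − T_w⁴) with A = 4πr² = 3.142 m².
T⁴ = P/(εσA) + T_w⁴ = 123/(0.44·5.67×10⁻⁸·3.142) + (233)⁴
    = 1.569×10⁹ + 2.947×10⁹ = 4.517×10⁹ K⁴.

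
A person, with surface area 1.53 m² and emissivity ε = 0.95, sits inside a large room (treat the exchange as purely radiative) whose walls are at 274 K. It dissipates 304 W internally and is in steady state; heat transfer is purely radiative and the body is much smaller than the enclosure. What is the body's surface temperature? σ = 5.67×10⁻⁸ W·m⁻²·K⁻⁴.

T ≈ 311 K

For a small grey body in a large enclosure, net radiated power = εσA(T⁴ − T_w⁴).
Steady state: P = εσA(T⁴ − T_w⁴) with A = 1.53 m².
T⁴ = P/(εσA) + T_w⁴ = 304/(0.95·5.67×10⁻⁸·1.530) + (274)⁴
    = 3.689×10⁹ + 5.636×10⁹ = 9.325×10⁹ K⁴.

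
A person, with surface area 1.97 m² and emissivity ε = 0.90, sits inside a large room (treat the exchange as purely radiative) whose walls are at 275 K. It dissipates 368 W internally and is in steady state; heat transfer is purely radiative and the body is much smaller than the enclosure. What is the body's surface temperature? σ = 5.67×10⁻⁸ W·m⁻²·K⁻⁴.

T ≈ 311 K

For a small grey body in a large enclosure, net radiated power = εσA(T⁴ − T_w⁴).
Steady state: P = εσA(T⁴ − T_w⁴) with A = 1.97 m².
T⁴ = P/(εσA) + T_w⁴ = 368/(0.90·5.67×10⁻⁸·1.970) + (275)⁴
    = 3.661×10⁹ + 5.719×10⁹ = 9.380×10⁹ K⁴.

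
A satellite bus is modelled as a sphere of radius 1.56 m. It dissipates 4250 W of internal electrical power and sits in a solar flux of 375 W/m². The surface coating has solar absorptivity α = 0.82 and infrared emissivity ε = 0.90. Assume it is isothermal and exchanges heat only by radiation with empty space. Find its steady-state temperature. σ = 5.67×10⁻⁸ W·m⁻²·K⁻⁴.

T ≈ 255 K

At steady state, absorbed solar power + internal power = radiated power.
Absorbed: α·S·A_cross = 0.82·375·7.645 = 2351 W (cross-section πr²).
Total input = 2351 + 4250 = 6601 W.
Radiated: εσ·A_surf·T⁴ with A_surf = 4πr² = 30.58 m².
T⁴ = 6601/(0.90·5.67×10⁻⁸·30.58) = 4.230×10⁹ K⁴.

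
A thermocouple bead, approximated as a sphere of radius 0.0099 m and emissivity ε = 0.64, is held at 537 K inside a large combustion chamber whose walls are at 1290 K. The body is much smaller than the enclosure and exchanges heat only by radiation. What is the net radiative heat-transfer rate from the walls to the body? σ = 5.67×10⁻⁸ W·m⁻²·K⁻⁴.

For a small grey body in a large enclosure: P_net = εσA(T_body⁴ − T_wall⁴).
A = 4πr² = 0.001232 m²; T_body⁴ − T_wall⁴ = 8.316×10¹⁰ − 2.769×10¹² = -2.686×10¹² K⁴.
|P_net| = 0.64·5.67×10⁻⁸·0.001232·2.686×10¹².

P_net ≈ 120 W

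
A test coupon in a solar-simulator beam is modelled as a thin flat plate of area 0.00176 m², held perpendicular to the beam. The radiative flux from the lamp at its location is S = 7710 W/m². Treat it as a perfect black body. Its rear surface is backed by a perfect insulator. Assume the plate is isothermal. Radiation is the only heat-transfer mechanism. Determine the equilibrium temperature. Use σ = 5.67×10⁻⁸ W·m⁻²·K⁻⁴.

At equilibrium, absorbed power = emitted power.
Absorbing cross-section = A = 0.001760 m²; emitting surface = A = 0.001760 m² (ratio 1).
S·A_cross = εσ·A_surf·T⁴  ⇒  T⁴ = S/(1σ).
T⁴ = 1.00·7710/(1·5.67×10⁻⁸) = 1.360×10¹¹ K⁴.
T = (1.360×10¹¹)^(1/4).

T ≈ 607 K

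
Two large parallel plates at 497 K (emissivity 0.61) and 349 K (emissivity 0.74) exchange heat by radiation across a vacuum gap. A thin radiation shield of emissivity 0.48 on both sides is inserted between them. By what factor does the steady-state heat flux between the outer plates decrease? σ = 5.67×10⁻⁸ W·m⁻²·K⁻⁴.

Without shield: q₀ = σΔ(T⁴)/(1/ε₁+1/ε₂−1) with denominator 1.991.
With shield the two gaps are in series; the resistances add: (1/ε₁+1/ε_s−1)+(1/ε_s+1/ε₂−1) = 2.723+2.435 = 5.157.
Heat-flux ratio q₀/q = 5.157/1.991.

factor ≈ 2.59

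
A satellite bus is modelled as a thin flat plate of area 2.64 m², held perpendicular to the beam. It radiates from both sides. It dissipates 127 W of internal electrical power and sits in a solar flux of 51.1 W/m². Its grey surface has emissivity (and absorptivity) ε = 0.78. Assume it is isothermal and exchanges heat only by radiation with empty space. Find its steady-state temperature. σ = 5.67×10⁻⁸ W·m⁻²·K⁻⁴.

At steady state, absorbed solar power + internal power = radiated power.
Absorbed: α·S·A_cross = 0.78·51.1·2.640 = 105.2 W (cross-section A).
Total input = 105.2 + 127 = 232.2 W.
Radiated: εσ·A_surf·T⁴ with A_surf = 2A = 5.280 m².
T⁴ = 232.2/(0.78·5.67×10⁻⁸·5.280) = 9.945×10⁸ K⁴.

T ≈ 178 K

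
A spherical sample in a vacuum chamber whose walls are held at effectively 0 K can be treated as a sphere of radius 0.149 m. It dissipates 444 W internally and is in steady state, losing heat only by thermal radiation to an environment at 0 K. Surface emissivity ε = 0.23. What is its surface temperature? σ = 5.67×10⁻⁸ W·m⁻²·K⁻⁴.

T ≈ 591 K

Steady state: internal power = radiated power, P = εσA T⁴.
Radiating area A = 4πr² = 0.2790 m².
T⁴ = P/(εσA) = 444/(0.23·5.67×10⁻⁸·0.2790) = 1.220×10¹¹ K⁴.
T = (1.220×10¹¹)^(1/4).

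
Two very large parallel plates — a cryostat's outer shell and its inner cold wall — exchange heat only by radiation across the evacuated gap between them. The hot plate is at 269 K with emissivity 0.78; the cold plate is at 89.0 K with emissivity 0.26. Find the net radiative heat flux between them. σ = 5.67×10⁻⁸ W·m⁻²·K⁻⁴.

q ≈ 71.1 W/m²

For two infinite grey parallel plates, q = σ(T₁⁴ − T₂⁴)/(1/ε₁ + 1/ε₂ − 1).
T₁⁴ − T₂⁴ = 5.236×10⁹ − 6.274×10⁷ = 5.173×10⁹ K⁴.
1/ε₁ + 1/ε₂ − 1 = 1.282 + 3.846 − 1 = 4.128.
q = 5.67×10⁻⁸ × 5.173×10⁹ / 4.128.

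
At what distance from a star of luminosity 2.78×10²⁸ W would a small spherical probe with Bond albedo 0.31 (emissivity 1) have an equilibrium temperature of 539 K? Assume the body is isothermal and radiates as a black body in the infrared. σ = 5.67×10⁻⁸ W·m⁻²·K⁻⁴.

For an isothermal black-emitting sphere, (1−a)S·πr² = σ·4πr²·T⁴ ⇒ S = 4σT⁴/(1−a).
S = 4·5.67×10⁻⁸·(539)⁴/0.690 = 27740 W/m².
Flux falls as S = L/(4πd²), so d = √(L/(4πS)) = √(2.78×10²⁸/(4π·27740)).

d ≈ 2.82×10¹¹ m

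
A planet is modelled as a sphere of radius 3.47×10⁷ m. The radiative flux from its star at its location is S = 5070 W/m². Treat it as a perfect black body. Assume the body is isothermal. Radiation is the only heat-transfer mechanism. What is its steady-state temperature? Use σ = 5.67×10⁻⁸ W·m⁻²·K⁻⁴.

At equilibrium, absorbed power = emitted power.
Absorbing cross-section = πr² = 3.783×10¹⁵ m²; emitting surface = 4πr² = 1.513×10¹⁶ m² (ratio 4).
S·A_cross = εσ·A_surf·T⁴  ⇒  T⁴ = S/(4σ).
T⁴ = 1.00·5070/(4·5.67×10⁻⁸) = 2.235×10¹⁰ K⁴.
T = (2.235×10¹⁰)^(1/4).

T ≈ 387 K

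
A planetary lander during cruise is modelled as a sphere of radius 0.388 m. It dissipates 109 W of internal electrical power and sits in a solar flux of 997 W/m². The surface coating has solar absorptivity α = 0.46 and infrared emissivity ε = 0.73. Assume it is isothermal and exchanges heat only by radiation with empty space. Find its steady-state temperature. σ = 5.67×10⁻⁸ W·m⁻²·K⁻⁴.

At steady state, absorbed solar power + internal power = radiated power.
Absorbed: α·S·A_cross = 0.46·997·0.4729 = 216.9 W (cross-section πr²).
Total input = 216.9 + 109 = 325.9 W.
Radiated: εσ·A_surf·T⁴ with A_surf = 4πr² = 1.892 m².
T⁴ = 325.9/(0.73·5.67×10⁻⁸·1.892) = 4.162×10⁹ K⁴.

T ≈ 254 K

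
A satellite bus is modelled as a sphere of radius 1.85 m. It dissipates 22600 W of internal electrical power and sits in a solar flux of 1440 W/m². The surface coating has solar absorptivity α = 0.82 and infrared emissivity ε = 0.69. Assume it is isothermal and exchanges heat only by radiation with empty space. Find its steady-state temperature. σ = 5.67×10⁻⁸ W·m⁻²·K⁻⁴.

T ≈ 381 K

At steady state, absorbed solar power + internal power = radiated power.
Absorbed: α·S·A_cross = 0.82·1440·10.75 = 12700 W (cross-section πr²).
Total input = 12700 + 22600 = 35300 W.
Radiated: εσ·A_surf·T⁴ with A_surf = 4πr² = 43.01 m².
T⁴ = 35300/(0.69·5.67×10⁻⁸·43.01) = 2.098×10¹⁰ K⁴.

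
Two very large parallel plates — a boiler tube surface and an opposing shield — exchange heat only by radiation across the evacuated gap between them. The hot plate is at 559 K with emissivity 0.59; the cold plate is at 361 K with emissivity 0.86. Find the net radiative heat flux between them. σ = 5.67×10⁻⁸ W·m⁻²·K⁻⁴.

For two infinite grey parallel plates, q = σ(T₁⁴ − T₂⁴)/(1/ε₁ + 1/ε₂ − 1).
T₁⁴ − T₂⁴ = 9.764×10¹⁰ − 1.698×10¹⁰ = 8.066×10¹⁰ K⁴.
1/ε₁ + 1/ε₂ − 1 = 1.695 + 1.163 − 1 = 1.858.
q = 5.67×10⁻⁸ × 8.066×10¹⁰ / 1.858.

q ≈ 2460 W/m²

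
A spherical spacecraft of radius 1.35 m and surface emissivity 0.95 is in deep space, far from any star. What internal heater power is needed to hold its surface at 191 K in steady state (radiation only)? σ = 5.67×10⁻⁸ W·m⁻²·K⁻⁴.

P = εσ·4πr²·T⁴.
4πr² = 22.90 m²; T⁴ = 1.331×10⁹ K⁴.
P = 0.95·5.67×10⁻⁸·22.90·1.331×10⁹.

P ≈ 1640 W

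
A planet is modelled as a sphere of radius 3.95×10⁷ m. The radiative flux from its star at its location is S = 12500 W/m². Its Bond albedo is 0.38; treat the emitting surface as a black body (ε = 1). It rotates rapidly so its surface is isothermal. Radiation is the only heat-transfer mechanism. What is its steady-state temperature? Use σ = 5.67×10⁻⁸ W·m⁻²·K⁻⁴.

T ≈ 430 K

At equilibrium, absorbed power = emitted power.
Absorbing cross-section = πr² = 4.902×10¹⁵ m²; emitting surface = 4πr² = 1.961×10¹⁶ m² (ratio 4).
(1−a)S·A_cross = εσ·A_surf·T⁴  ⇒  T⁴ = (1−a)S/(4σ).
T⁴ = 0.620·12500/(4·5.67×10⁻⁸) = 3.417×10¹⁰ K⁴.
T = (3.417×10¹⁰)^(1/4).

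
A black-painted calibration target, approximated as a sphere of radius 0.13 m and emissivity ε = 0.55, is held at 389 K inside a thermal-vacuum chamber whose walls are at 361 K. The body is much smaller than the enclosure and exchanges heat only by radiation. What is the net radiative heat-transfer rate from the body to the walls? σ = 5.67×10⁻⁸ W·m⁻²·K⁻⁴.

P_net ≈ 39.2 W

For a small grey body in a large enclosure: P_net = εσA(T_body⁴ − T_wall⁴).
A = 4πr² = 0.2124 m²; T_body⁴ − T_wall⁴ = 2.290×10¹⁰ − 1.698×10¹⁰ = 5.914×10⁹ K⁴.
|P_net| = 0.55·5.67×10⁻⁸·0.2124·5.914×10⁹.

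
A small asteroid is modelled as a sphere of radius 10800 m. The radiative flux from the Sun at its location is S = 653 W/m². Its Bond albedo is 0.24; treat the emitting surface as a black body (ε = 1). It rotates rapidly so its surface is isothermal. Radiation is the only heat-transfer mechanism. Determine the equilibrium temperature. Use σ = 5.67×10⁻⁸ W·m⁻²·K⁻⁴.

At equilibrium, absorbed power = emitted power.
Absorbing cross-section = πr² = 3.664×10⁸ m²; emitting surface = 4πr² = 1.466×10⁹ m² (ratio 4).
(1−a)S·A_cross = εσ·A_surf·T⁴  ⇒  T⁴ = (1−a)S/(4σ).
T⁴ = 0.760·653/(4·5.67×10⁻⁸) = 2.188×10⁹ K⁴.
T = (2.188×10⁹)^(1/4).

T ≈ 216 K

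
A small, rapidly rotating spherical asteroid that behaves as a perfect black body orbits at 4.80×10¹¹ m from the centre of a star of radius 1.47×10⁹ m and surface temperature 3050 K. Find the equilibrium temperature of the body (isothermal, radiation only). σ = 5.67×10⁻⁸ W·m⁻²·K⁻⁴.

T ≈ 119 K

The star's surface emits σT_*⁴; at distance d the flux is S = σT_*⁴(R_*/d)².
S = 5.67×10⁻⁸·(3050)⁴·(1.47×10⁹/4.80×10¹¹)² = 46.02 W/m².
For an isothermal sphere T⁴ = (1−a)S/(4σ) = 2.029×10⁸ K⁴.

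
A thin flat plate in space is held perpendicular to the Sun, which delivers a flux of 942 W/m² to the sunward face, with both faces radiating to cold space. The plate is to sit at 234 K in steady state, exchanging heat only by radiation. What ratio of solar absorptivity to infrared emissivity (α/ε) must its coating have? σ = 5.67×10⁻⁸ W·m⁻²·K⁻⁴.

Balance: αS·A = εσ·2A·T⁴ ⇒ α/ε = 2σT⁴/S.
α/ε = 2·5.67×10⁻⁸·(234)⁴/942 = 2·5.67×10⁻⁸·2.998×10⁹/942.

α/ε ≈ 0.361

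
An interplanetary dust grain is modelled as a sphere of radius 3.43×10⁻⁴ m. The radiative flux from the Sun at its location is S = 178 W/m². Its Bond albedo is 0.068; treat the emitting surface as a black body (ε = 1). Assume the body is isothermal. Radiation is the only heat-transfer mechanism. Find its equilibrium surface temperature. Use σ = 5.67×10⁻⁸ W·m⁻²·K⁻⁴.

T ≈ 164 K

At equilibrium, absorbed power = emitted power.
Absorbing cross-section = πr² = 3.696×10⁻⁷ m²; emitting surface = 4πr² = 1.478×10⁻⁶ m² (ratio 4).
(1−a)S·A_cross = εσ·A_surf·T⁴  ⇒  T⁴ = (1−a)S/(4σ).
T⁴ = 0.932·178/(4·5.67×10⁻⁸) = 7.315×10⁸ K⁴.
T = (7.315×10⁸)^(1/4).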